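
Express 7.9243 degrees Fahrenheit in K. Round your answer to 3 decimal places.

K = (°F + 459.67) × 5/9.
Applying the formula gives 259.775 K.

259.775 K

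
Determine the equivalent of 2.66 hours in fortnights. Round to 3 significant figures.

0.00792 fortnights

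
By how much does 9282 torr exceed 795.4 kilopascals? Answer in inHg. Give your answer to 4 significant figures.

130.6 inHg

9282 torr = 365.433 inHg and 795.4 kPa = 234.881 inHg.
365.433 − 234.881 ≈ 130.6 inHg.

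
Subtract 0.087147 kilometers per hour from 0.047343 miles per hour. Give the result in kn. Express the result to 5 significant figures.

0.047343 mph = 0.0411399 kn and 0.087147 km/h = 0.0470556 kn.
0.0411399 − 0.0470556 ≈ -0.0059157 kn.

-0.0059157 knots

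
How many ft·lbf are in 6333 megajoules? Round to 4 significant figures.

1 MJ = 737562 ft·lbf.
6333 × 737562 ≈ 4.671 × 10^9 ft·lbf.

4.671 × 10^9 foot-pounds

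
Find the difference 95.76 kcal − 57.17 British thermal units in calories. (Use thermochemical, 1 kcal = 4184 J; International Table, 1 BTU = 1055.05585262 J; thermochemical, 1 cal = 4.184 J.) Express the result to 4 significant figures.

81340 calories

95.76 kcal = 95760.0 cal and 57.17 BTU = 14416.2 cal.
95760.0 − 14416.2 ≈ 81340 cal.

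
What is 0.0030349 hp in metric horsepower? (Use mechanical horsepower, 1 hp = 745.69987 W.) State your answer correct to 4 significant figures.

0.003077 PS

1 horsepower = 1.01387 metric horsepower.
So 0.0030349 × 1.01387 ≈ 0.003077 PS.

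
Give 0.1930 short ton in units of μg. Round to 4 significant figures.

1 short ton = 9.07185e+11 μg.
So 0.1930 × 9.07185e+11 ≈ 1.751e+11 μg.

1.751e+11 micrograms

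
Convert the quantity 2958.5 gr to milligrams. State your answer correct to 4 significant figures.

1 gr = 64.7989 mg.
So 2958.5 × 64.7989 ≈ 191700 mg.

191700 mg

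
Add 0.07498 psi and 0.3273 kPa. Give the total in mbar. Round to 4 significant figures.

8.443 mbar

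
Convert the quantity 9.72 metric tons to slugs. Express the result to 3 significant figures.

666 slug

1 t = 68.5218 slug.
Then 9.72 × 68.5218 ≈ 666 slug.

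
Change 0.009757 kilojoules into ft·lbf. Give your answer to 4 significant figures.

7.196 foot-pounds

1 kJ = 737.562 ft·lbf.
So 0.009757 × 737.562 ≈ 7.196 ft·lbf.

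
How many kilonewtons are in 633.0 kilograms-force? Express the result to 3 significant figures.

1 kilogram-force = 0.00980665 kilonewtons.
So 633.0 × 0.00980665 ≈ 6.21 kN.

6.21 kN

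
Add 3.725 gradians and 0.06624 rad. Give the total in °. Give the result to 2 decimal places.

3.725 grad = 3.35250 ° and 0.06624 rad = 3.79527 °.
3.35250 + 3.79527 ≈ 7.15 °.

7.15 °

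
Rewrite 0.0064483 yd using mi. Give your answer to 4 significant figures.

3.664 × 10^-6 miles

1 yard = 0.000568182 mi.
Thus 0.0064483 × 0.000568182 ≈ 3.664 × 10^-6 mi.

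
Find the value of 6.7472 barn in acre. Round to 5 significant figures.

1.6673 × 10^-31 acre

1 barn = 2.47105 × 10^-32 acre.
So 6.7472 × 2.47105 × 10^-32 ≈ 1.6673 × 10^-31 acre.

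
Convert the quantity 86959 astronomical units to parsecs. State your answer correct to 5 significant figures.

0.42159 pc

1 au = 4.84814e-6 pc.
86959 × 4.84814e-6 ≈ 0.42159 pc.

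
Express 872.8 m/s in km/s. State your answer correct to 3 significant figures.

0.873 km/s

1 m/s = 0.00100000 km/s.
872.8 × 0.00100000 ≈ 0.873 km/s.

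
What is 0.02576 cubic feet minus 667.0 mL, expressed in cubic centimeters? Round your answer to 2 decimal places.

62.44 cm³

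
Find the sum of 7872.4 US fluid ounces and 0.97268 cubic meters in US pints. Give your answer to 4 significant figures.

7872.4 US fl oz = 492.025 US pt and 0.97268 m³ = 2055.64 US pt.
492.025 + 2055.64 ≈ 2548 US pt.

2548 US pints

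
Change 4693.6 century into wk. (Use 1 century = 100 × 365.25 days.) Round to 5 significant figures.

2.4491 × 10^7 weeks

1 century = 5217.86 wk.
So 4693.6 × 5217.86 ≈ 2.4491 × 10^7 wk.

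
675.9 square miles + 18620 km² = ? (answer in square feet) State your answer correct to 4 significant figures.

2.193e+11 ft²

675.9 mi² = 1.88430e+10 ft² and 18620 km² = 2.00424e+11 ft².
1.88430e+10 + 2.00424e+11 ≈ 2.193e+11 ft².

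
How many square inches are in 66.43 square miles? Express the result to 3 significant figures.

2.67e+11 in²

1 square mile = 4.01449e+9 square inches.
Then 66.43 × 4.01449e+9 ≈ 2.67e+11 in².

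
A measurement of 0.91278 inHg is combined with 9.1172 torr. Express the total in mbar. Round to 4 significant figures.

43.07 mbar

0.91278 inHg = 30.9103 mbar and 9.1172 torr = 12.1553 mbar.
30.9103 + 12.1553 ≈ 43.07 mbar.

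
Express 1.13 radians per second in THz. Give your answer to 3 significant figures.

1 radian per second = 1.59155 × 10^-13 THz.
So 1.13 × 1.59155 × 10^-13 ≈ 1.80 × 10^-13 THz.

1.80 × 10^-13 THz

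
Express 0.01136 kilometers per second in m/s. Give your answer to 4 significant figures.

11.36 m/s

1 kilometer per second = 1000.00 m/s.
So 0.01136 × 1000.00 ≈ 11.36 m/s.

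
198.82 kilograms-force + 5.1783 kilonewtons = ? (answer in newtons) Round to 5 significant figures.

7128.1 N

198.82 kgf = 1949.76 N and 5.1783 kN = 5178.30 N.
1949.76 + 5178.30 ≈ 7128.1 N.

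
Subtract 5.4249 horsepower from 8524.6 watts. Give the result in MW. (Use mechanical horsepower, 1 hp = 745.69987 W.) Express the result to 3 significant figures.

8524.6 W = 0.00852460 MW and 5.4249 hp = 0.00404535 MW.
0.00852460 − 0.00404535 ≈ 0.00448 MW.

0.00448 MW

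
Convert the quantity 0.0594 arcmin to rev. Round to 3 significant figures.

1 arcmin = 4.62963e-5 revolutions.
So 0.0594 × 4.62963e-5 ≈ 2.75e-6 rev.

2.75e-6 rev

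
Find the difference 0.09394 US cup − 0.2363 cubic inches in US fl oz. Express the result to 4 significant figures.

0.09394 US cup = 0.751520 US fl oz and 0.2363 in³ = 0.130937 US fl oz.
0.751520 − 0.130937 ≈ 0.6206 US fl oz.

0.6206 US fl oz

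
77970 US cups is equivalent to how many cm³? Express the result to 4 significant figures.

1 US cup = 236.588 cm³.
Then 77970 × 236.588 ≈ 1.845 × 10^7 cm³.

1.845 × 10^7 cm³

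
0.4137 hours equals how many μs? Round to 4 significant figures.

1.489 × 10^9 μs

1 h = 3.60000 × 10^9 μs.
0.4137 × 3.60000 × 10^9 ≈ 1.489 × 10^9 μs.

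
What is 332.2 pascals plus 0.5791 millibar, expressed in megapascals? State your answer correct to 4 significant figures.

0.0003901 MPa

332.2 Pa = 0.000332200 MPa and 0.5791 mbar = 5.79100 × 10^-5 MPa.
0.000332200 + 5.79100 × 10^-5 ≈ 0.0003901 MPa.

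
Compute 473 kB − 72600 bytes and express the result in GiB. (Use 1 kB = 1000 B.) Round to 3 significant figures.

473 kB = 0.000440516 GiB and 72600 B = 6.76140 × 10^-5 GiB.
0.000440516 − 6.76140 × 10^-5 ≈ 0.000373 GiB.

0.000373 gibibytes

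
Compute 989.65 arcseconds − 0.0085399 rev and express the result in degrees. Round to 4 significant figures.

-2.799 degrees

989.65 arcsec = 0.274903 ° and 0.0085399 rev = 3.07436 °.
0.274903 − 3.07436 ≈ -2.799 °.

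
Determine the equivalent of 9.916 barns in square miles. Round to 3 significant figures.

3.83 × 10^-34 mi²

1 barn = 3.86102 × 10^-35 mi².
Then 9.916 × 3.86102 × 10^-35 ≈ 3.83 × 10^-34 mi².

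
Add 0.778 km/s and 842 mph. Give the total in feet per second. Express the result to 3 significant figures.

0.778 km/s = 2552.49 ft/s and 842 mph = 1234.93 ft/s.
2552.49 + 1234.93 ≈ 3790 ft/s.

3790 ft/s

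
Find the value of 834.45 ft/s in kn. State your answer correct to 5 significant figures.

1 ft/s = 0.592484 knots.
Thus 834.45 × 0.592484 ≈ 494.40 kn.

494.40 kn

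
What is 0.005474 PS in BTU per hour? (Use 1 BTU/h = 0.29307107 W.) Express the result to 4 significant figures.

13.74 BTU per hour

1 metric horsepower = 2509.63 BTU/h.
Then 0.005474 × 2509.63 ≈ 13.74 BTU/h.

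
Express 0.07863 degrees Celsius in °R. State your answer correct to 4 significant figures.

°R = (°C + 273.15) × 9/5.
Applying the formula gives 491.8 °R.

491.8 °R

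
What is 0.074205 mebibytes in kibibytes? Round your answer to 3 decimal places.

1 MiB = 1024.00 KiB.
Then 0.074205 × 1024.00 ≈ 75.986 KiB.

75.986 KiB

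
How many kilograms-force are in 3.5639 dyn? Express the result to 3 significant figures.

1 dyn = 1.01972e-6 kgf.
So 3.5639 × 1.01972e-6 ≈ 3.63e-6 kgf.

3.63e-6 kilograms-force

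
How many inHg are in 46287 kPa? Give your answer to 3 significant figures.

13700 inches of mercury

1 kPa = 0.295300 inHg.
Thus 46287 × 0.295300 ≈ 13700 inHg.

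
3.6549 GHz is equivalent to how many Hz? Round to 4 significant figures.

1 GHz = 1.00000 × 10^9 hertz.
So 3.6549 × 1.00000 × 10^9 ≈ 3.655 × 10^9 Hz.

3.655 × 10^9 hertz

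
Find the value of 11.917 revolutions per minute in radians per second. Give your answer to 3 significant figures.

1.25 radians per second

1 rpm = 0.104720 rad/s.
So 11.917 × 0.104720 ≈ 1.25 rad/s.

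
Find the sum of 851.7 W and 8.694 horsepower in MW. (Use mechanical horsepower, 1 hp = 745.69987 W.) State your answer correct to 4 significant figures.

851.7 W = 0.000851700 MW and 8.694 hp = 0.00648311 MW.
0.000851700 + 0.00648311 ≈ 0.007335 MW.

0.007335 MW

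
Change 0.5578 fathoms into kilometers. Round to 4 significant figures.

1 fathom = 0.00182880 km.
So 0.5578 × 0.00182880 ≈ 0.001020 km.

0.001020 km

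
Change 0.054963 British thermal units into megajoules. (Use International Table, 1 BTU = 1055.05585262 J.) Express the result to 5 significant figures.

5.7989e-5 MJ

1 British thermal unit = 0.00105506 MJ.
So 0.054963 × 0.00105506 ≈ 5.7989e-5 MJ.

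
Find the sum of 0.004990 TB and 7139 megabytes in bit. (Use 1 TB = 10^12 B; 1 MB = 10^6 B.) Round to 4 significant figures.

9.703e+10 bits

0.004990 TB = 3.99200e+10 bit and 7139 MB = 5.71120e+10 bit.
3.99200e+10 + 5.71120e+10 ≈ 9.703e+10 bit.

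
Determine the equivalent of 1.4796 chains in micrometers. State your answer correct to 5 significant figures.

2.9765 × 10^7 μm

1 chain = 2.01168 × 10^7 micrometers.
Then 1.4796 × 2.01168 × 10^7 ≈ 2.9765 × 10^7 μm.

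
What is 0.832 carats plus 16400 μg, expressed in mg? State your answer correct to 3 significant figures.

0.832 ct = 166.400 mg and 16400 μg = 16.4000 mg.
166.400 + 16.4000 ≈ 183 mg.

183 milligrams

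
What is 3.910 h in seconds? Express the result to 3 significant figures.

14100 s

1 hour = 3600.00 seconds.
3.910 × 3600.00 ≈ 14100 s.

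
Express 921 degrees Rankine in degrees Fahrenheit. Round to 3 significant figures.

°R = °F + 459.67.
Applying the formula gives 461 °F.

461 °F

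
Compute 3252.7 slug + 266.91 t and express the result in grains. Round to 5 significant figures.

4.8516e+9 grains

3252.7 slug = 7.32568e+8 gr and 266.91 t = 4.11905e+9 gr.
7.32568e+8 + 4.11905e+9 ≈ 4.8516e+9 gr.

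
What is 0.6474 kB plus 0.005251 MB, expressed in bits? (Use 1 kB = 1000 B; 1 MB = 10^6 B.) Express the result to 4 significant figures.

47190 bit

0.6474 kB = 5179.20 bit and 0.005251 MB = 42008.0 bit.
5179.20 + 42008.0 ≈ 47190 bit.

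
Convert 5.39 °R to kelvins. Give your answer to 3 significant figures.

°R = K × 9/5.
Applying the formula gives 2.99 K.

2.99 K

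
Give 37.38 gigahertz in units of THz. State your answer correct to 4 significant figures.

0.03738 THz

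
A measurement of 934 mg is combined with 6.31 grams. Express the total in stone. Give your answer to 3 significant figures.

0.00114 stone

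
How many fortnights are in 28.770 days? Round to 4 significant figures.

1 d = 0.0714286 fortnight.
Then 28.770 × 0.0714286 ≈ 2.055 fortnight.

2.055 fortnight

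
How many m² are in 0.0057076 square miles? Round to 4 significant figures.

1 square mile = 2.58999 × 10^6 m².
Thus 0.0057076 × 2.58999 × 10^6 ≈ 14780 m².

14780 m²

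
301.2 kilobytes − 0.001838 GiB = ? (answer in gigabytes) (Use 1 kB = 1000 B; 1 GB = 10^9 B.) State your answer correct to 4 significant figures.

-0.001672 GB

301.2 kB = 0.000301200 GB and 0.001838 GiB = 0.00197354 GB.
0.000301200 − 0.00197354 ≈ -0.001672 GB.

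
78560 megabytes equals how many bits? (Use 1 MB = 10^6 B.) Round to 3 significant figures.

6.28e+11 bits

1 MB = 8.00000e+6 bit.
Then 78560 × 8.00000e+6 ≈ 6.28e+11 bit.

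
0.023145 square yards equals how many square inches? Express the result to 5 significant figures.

29.996 square inches

1 square yard = 1296.00 square inches.
Then 0.023145 × 1296.00 ≈ 29.996 in².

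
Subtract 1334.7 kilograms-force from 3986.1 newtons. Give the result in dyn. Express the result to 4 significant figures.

-9.103e+8 dyn

3986.1 N = 3.98610e+8 dyn and 1334.7 kgf = 1.30889e+9 dyn.
3.98610e+8 − 1.30889e+9 ≈ -9.103e+8 dyn.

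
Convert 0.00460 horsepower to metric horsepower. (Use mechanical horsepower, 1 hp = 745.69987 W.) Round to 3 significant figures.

1 horsepower = 1.01387 PS.
Then 0.00460 × 1.01387 ≈ 0.00466 PS.

0.00466 PS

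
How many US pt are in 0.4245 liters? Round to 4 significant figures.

1 L = 2.11338 US pints.
So 0.4245 × 2.11338 ≈ 0.8971 US pt.

0.8971 US pt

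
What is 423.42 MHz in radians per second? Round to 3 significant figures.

1 MHz = 6.28319 × 10^6 radians per second.
Thus 423.42 × 6.28319 × 10^6 ≈ 2.66 × 10^9 rad/s.

2.66 × 10^9 rad/s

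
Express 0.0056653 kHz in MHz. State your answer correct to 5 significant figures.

1 kilohertz = 0.00100000 megahertz.
0.0056653 × 0.00100000 ≈ 5.6653 × 10^-6 MHz.

5.6653 × 10^-6 megahertz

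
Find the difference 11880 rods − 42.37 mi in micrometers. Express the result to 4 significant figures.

-8.441e+9 μm

11880 rod = 5.97469e+10 μm and 42.37 mi = 6.81879e+10 μm.
5.97469e+10 − 6.81879e+10 ≈ -8.441e+9 μm.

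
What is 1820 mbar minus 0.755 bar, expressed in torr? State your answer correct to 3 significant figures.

799 torr

1820 mbar = 1365.11 torr and 0.755 bar = 566.297 torr.
1365.11 − 566.297 ≈ 799 torr.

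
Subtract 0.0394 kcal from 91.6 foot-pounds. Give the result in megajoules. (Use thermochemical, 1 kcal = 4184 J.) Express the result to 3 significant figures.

91.6 ft·lbf = 0.000124193 MJ and 0.0394 kcal = 0.000164850 MJ.
0.000124193 − 0.000164850 ≈ -4.07e-5 MJ.

-4.07e-5 megajoules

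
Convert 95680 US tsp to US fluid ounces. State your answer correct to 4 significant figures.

1 US tsp = 0.166667 US fl oz.
So 95680 × 0.166667 ≈ 15950 US fl oz.

15950 US fl oz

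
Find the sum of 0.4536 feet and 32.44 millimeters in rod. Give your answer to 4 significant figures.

0.4536 ft = 0.0274909 rod and 32.44 mm = 0.00645033 rod.
0.0274909 + 0.00645033 ≈ 0.03394 rod.

0.03394 rods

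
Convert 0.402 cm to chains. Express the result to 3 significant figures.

0.000200 chain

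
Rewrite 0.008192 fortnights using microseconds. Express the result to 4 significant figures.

9.909e+9 microseconds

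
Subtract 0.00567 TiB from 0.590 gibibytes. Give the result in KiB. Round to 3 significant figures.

-5.47 × 10^6 kibibytes

0.590 GiB = 618660 KiB and 0.00567 TiB = 6.08812 × 10^6 KiB.
618660 − 6.08812 × 10^6 ≈ -5.47 × 10^6 KiB.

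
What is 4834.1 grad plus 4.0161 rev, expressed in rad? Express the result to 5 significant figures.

101.17 rad

4834.1 grad = 75.9339 rad and 4.0161 rev = 25.2339 rad.
75.9339 + 25.2339 ≈ 101.17 rad.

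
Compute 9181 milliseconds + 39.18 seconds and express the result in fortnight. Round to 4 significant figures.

9181 ms = 7.59011 × 10^-6 fortnight and 39.18 s = 3.23909 × 10^-5 fortnight.
7.59011 × 10^-6 + 3.23909 × 10^-5 ≈ 3.998 × 10^-5 fortnight.

3.998 × 10^-5 fortnight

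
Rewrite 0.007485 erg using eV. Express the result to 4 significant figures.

4.672 × 10^9 eV

1 erg = 6.24151 × 10^11 electronvolts.
So 0.007485 × 6.24151 × 10^11 ≈ 4.672 × 10^9 eV.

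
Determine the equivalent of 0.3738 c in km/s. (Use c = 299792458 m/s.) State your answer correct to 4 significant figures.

112100 kilometers per second

1 speed of light = 299792 km/s.
Then 0.3738 × 299792 ≈ 112100 km/s.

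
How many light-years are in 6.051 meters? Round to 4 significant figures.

6.396 × 10^-16 light-years

1 m = 1.05700 × 10^-16 light-years.
Thus 6.051 × 1.05700 × 10^-16 ≈ 6.396 × 10^-16 ly.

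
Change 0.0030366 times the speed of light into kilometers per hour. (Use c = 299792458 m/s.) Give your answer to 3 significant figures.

1 speed of light = 1.07925e+9 km/h.
Then 0.0030366 × 1.07925e+9 ≈ 3.28e+6 km/h.

3.28e+6 km/h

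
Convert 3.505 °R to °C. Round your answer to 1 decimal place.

°R = (°C + 273.15) × 9/5.
Applying the formula gives -271.2 °C.

-271.2 °C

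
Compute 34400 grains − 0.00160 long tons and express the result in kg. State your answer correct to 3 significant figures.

34400 gr = 2.22908 kg and 0.00160 long ton = 1.62568 kg.
2.22908 − 1.62568 ≈ 0.603 kg.

0.603 kilograms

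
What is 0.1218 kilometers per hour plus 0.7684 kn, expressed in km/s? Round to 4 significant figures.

0.1218 km/h = 3.38333e-5 km/s and 0.7684 kn = 0.000395299 km/s.
3.38333e-5 + 0.000395299 ≈ 0.0004291 km/s.

0.0004291 kilometers per second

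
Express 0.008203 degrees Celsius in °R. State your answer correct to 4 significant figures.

491.7 degrees Rankine

°R = (°C + 273.15) × 9/5.
Applying the formula gives 491.7 °R.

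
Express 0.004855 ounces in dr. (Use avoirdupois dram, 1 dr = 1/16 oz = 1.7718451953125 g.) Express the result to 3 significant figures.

0.0777 dr

1 oz = 16.0000 dr.
Thus 0.004855 × 16.0000 ≈ 0.0777 dr.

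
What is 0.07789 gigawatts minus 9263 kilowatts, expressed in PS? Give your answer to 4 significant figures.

93310 PS

0.07789 GW = 105901 PS and 9263 kW = 12594.2 PS.
105901 − 12594.2 ≈ 93310 PS.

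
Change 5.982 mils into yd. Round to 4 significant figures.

1 mil = 2.77778e-5 yd.
5.982 × 2.77778e-5 ≈ 0.0001662 yd.

0.0001662 yd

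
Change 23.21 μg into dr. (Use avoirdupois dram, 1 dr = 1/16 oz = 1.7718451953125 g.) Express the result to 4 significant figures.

1.310e-5 drams

1 μg = 5.64383e-7 dr.
23.21 × 5.64383e-7 ≈ 1.310e-5 dr.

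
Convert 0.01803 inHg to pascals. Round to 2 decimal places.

61.06 pascals

1 inch of mercury = 3386.39 Pa.
0.01803 × 3386.39 ≈ 61.06 Pa.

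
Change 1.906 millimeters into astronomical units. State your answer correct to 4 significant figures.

1.274e-14 au

1 mm = 6.68459e-15 au.
1.906 × 6.68459e-15 ≈ 1.274e-14 au.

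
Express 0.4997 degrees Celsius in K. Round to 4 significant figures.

K = °C + 273.15.
Applying the formula gives 273.6 K.

273.6 kelvins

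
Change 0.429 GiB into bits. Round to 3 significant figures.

1 GiB = 8.58993e+9 bits.
Thus 0.429 × 8.58993e+9 ≈ 3.69e+9 bit.

3.69e+9 bits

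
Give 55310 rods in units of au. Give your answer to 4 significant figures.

1.859e-6 astronomical units

1 rod = 3.36181e-11 astronomical units.
Thus 55310 × 3.36181e-11 ≈ 1.859e-6 au.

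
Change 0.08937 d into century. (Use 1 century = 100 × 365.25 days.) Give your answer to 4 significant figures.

2.447 × 10^-6 century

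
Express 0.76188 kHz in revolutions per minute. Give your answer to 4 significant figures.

1 kHz = 60000.0 rpm.
0.76188 × 60000.0 ≈ 45710 rpm.

45710 rpm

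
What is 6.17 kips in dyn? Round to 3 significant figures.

2.74 × 10^9 dyn

1 kip = 4.44822 × 10^8 dynes.
Thus 6.17 × 4.44822 × 10^8 ≈ 2.74 × 10^9 dyn.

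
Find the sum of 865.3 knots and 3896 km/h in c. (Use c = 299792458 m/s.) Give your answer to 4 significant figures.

5.095e-6 times the speed of light

865.3 kn = 1.48486e-6 c and 3896 km/h = 3.60990e-6 c.
1.48486e-6 + 3.60990e-6 ≈ 5.095e-6 c.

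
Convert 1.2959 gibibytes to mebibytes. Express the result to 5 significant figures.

1 GiB = 1024.00 MiB.
Then 1.2959 × 1024.00 ≈ 1327.0 MiB.

1327.0 mebibytes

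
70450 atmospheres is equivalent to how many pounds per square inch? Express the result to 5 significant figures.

1.0353e+6 psi

1 atm = 14.6959 psi.
So 70450 × 14.6959 ≈ 1.0353e+6 psi.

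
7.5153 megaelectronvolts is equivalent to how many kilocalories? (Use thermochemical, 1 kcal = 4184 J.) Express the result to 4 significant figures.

1 megaelectronvolt = 3.82929 × 10^-17 kcal.
Thus 7.5153 × 3.82929 × 10^-17 ≈ 2.878 × 10^-16 kcal.

2.878 × 10^-16 kcal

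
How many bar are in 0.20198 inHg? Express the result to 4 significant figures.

0.006840 bar

1 inch of mercury = 0.0338639 bar.
0.20198 × 0.0338639 ≈ 0.006840 bar.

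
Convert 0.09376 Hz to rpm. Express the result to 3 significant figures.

1 hertz = 60.0000 rpm.
0.09376 × 60.0000 ≈ 5.63 rpm.

5.63 revolutions per minute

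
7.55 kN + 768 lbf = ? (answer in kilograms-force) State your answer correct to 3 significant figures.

1120 kgf

7.55 kN = 769.886 kgf and 768 lbf = 348.359 kgf.
769.886 + 348.359 ≈ 1120 kgf.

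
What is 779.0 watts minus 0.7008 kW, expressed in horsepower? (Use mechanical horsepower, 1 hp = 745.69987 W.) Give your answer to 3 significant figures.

779.0 W = 1.04466 hp and 0.7008 kW = 0.939788 hp.
1.04466 − 0.939788 ≈ 0.105 hp.

0.105 hp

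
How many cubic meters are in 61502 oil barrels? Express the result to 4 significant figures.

9778 m³

1 oil barrel = 0.158987 m³.
61502 × 0.158987 ≈ 9778 m³.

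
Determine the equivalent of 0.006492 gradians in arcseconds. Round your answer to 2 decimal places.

21.03 arcsec

1 grad = 3240.00 arcseconds.
Then 0.006492 × 3240.00 ≈ 21.03 arcsec.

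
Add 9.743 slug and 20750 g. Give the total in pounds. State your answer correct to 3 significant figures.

9.743 slug = 313.472 lb and 20750 g = 45.7459 lb.
313.472 + 45.7459 ≈ 359 lb.

359 lb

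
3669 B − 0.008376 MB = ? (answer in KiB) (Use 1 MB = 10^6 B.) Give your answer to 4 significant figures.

3669 B = 3.58301 KiB and 0.008376 MB = 8.17969 KiB.
3.58301 − 8.17969 ≈ -4.597 KiB.

-4.597 KiB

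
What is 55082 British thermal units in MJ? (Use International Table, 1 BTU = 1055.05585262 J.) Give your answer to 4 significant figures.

58.11 megajoules

1 British thermal unit = 0.00105506 MJ.
55082 × 0.00105506 ≈ 58.11 MJ.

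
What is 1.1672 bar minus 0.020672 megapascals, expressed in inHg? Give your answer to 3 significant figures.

1.1672 bar = 34.4674 inHg and 0.020672 MPa = 6.10444 inHg.
34.4674 − 6.10444 ≈ 28.4 inHg.

28.4 inches of mercury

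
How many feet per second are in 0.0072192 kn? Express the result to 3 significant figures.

0.0122 feet per second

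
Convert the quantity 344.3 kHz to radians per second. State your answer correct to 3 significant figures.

2.16 × 10^6 rad/s

1 kilohertz = 6283.19 rad/s.
Thus 344.3 × 6283.19 ≈ 2.16 × 10^6 rad/s.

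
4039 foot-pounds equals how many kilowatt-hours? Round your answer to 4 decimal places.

0.0015 kWh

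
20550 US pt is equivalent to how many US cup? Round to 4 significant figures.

41100 US cups

1 US pint = 2.00000 US cup.
Then 20550 × 2.00000 ≈ 41100 US cup.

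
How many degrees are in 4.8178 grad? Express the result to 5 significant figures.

4.3360 degrees

1 gradian = 0.900000 °.
So 4.8178 × 0.900000 ≈ 4.3360 °.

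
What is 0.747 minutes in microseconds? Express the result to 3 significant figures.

4.48e+7 microseconds

1 minute = 6.00000e+7 μs.
0.747 × 6.00000e+7 ≈ 4.48e+7 μs.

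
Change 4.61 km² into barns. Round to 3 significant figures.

1 square kilometer = 1.00000e+34 barn.
4.61 × 1.00000e+34 ≈ 4.61e+34 barn.

4.61e+34 barn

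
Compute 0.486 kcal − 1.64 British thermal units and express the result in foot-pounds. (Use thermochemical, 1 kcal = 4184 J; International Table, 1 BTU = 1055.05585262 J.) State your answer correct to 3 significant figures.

224 ft·lbf

0.486 kcal = 1499.78 ft·lbf and 1.64 BTU = 1276.20 ft·lbf.
1499.78 − 1276.20 ≈ 224 ft·lbf.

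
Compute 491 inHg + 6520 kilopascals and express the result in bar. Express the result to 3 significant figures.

81.8 bar

491 inHg = 16.6272 bar and 6520 kPa = 65.2000 bar.
16.6272 + 65.2000 ≈ 81.8 bar.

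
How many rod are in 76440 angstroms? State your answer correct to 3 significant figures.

1 angstrom = 1.98839 × 10^-11 rod.
76440 × 1.98839 × 10^-11 ≈ 1.52 × 10^-6 rod.

1.52 × 10^-6 rod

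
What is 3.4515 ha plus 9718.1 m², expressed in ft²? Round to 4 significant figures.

476100 ft²

3.4515 ha = 371516 ft² and 9718.1 m² = 104605 ft².
371516 + 104605 ≈ 476100 ft².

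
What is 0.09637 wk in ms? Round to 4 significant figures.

5.828e+7 milliseconds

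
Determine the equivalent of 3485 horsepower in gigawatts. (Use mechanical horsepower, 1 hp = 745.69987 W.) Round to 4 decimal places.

1 horsepower = 7.45700e-7 gigawatts.
Then 3485 × 7.45700e-7 ≈ 0.0026 GW.

0.0026 gigawatts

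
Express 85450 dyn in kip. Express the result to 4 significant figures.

0.0001921 kips

1 dyn = 2.24809 × 10^-9 kip.
So 85450 × 2.24809 × 10^-9 ≈ 0.0001921 kip.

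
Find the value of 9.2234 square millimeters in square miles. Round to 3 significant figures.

3.56 × 10^-12 square miles

1 square millimeter = 3.86102 × 10^-13 square miles.
9.2234 × 3.86102 × 10^-13 ≈ 3.56 × 10^-12 mi².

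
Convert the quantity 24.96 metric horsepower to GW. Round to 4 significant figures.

1.836 × 10^-5 GW

1 metric horsepower = 7.35499 × 10^-7 GW.
So 24.96 × 7.35499 × 10^-7 ≈ 1.836 × 10^-5 GW.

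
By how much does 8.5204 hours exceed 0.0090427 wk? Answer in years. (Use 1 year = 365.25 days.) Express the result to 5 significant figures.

0.00079868 yr

8.5204 h = 0.000971983 yr and 0.0090427 wk = 0.000173303 yr.
0.000971983 − 0.000173303 ≈ 0.00079868 yr.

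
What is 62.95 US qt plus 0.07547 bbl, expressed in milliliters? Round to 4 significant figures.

71570 mL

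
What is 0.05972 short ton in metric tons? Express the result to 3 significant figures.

1 short ton = 0.907185 t.
Thus 0.05972 × 0.907185 ≈ 0.0542 t.

0.0542 metric tons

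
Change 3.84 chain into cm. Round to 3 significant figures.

7720 cm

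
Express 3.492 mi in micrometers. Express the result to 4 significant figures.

5.620 × 10^9 μm

1 mile = 1.60934 × 10^9 μm.
3.492 × 1.60934 × 10^9 ≈ 5.620 × 10^9 μm.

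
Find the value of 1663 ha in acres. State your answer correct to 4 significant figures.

1 hectare = 2.47105 acre.
Thus 1663 × 2.47105 ≈ 4109 acre.

4109 acre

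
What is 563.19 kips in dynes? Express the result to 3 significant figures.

2.51e+11 dynes

1 kip = 4.44822e+8 dynes.
Thus 563.19 × 4.44822e+8 ≈ 2.51e+11 dyn.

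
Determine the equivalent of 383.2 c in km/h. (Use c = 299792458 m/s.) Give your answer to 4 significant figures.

4.136 × 10^11 km/h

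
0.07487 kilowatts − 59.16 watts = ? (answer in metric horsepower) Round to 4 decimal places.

0.07487 kW = 0.101795 PS and 59.16 W = 0.0804352 PS.
0.101795 − 0.0804352 ≈ 0.0214 PS.

0.0214 metric horsepower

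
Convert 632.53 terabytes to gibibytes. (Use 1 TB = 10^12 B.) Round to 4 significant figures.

589100 gibibytes

1 terabyte = 931.323 GiB.
Then 632.53 × 931.323 ≈ 589100 GiB.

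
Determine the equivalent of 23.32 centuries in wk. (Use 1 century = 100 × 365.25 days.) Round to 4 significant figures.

1 century = 5217.86 wk.
Thus 23.32 × 5217.86 ≈ 121700 wk.

121700 wk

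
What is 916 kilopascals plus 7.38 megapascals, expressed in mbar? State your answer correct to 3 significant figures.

916 kPa = 9160.00 mbar and 7.38 MPa = 73800.0 mbar.
9160.00 + 73800.0 ≈ 83000 mbar.

83000 millibar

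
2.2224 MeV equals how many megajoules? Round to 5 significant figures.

1 megaelectronvolt = 1.60218 × 10^-19 MJ.
2.2224 × 1.60218 × 10^-19 ≈ 3.5607 × 10^-19 MJ.

3.5607 × 10^-19 MJ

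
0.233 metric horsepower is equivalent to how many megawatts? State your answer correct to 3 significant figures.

1 metric horsepower = 0.000735499 megawatts.
So 0.233 × 0.000735499 ≈ 0.000171 MW.

0.000171 MW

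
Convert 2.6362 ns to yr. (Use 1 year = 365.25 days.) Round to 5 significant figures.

1 nanosecond = 3.16881 × 10^-17 yr.
So 2.6362 × 3.16881 × 10^-17 ≈ 8.3536 × 10^-17 yr.

8.3536 × 10^-17 yr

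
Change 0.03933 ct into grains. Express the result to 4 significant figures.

0.1214 grains

1 ct = 3.08647 gr.
Thus 0.03933 × 3.08647 ≈ 0.1214 gr.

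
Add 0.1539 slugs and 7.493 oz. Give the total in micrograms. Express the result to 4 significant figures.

0.1539 slug = 2.24600 × 10^9 μg and 7.493 oz = 2.12423 × 10^8 μg.
2.24600 × 10^9 + 2.12423 × 10^8 ≈ 2.458 × 10^9 μg.

2.458 × 10^9 micrograms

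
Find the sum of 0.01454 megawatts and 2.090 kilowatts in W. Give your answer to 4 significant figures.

16630 watts

0.01454 MW = 14540.0 W and 2.090 kW = 2090.00 W.
14540.0 + 2090.00 ≈ 16630 W.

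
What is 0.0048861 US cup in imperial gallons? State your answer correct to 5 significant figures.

1 US cup = 0.0520421 imperial gallons.
0.0048861 × 0.0520421 ≈ 0.00025428 imp gal.

0.00025428 imperial gallons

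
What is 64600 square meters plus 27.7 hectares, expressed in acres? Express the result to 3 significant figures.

84.4 acres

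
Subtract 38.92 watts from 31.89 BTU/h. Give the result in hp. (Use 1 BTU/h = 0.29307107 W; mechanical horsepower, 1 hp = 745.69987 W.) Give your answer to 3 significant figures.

-0.0397 hp

31.89 BTU/h = 0.0125332 hp and 38.92 W = 0.0521926 hp.
0.0125332 − 0.0521926 ≈ -0.0397 hp.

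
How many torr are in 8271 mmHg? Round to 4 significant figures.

8271 torr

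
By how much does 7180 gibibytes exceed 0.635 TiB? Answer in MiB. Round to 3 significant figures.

7180 GiB = 7.35232 × 10^6 MiB and 0.635 TiB = 665846 MiB.
7.35232 × 10^6 − 665846 ≈ 6.69 × 10^6 MiB.

6.69 × 10^6 MiB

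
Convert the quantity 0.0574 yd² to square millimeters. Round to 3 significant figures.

1 square yard = 836127 mm².
0.0574 × 836127 ≈ 48000 mm².

48000 mm²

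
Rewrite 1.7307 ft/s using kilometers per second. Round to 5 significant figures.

0.00052752 kilometers per second

1 ft/s = 0.000304800 kilometers per second.
Then 1.7307 × 0.000304800 ≈ 0.00052752 km/s.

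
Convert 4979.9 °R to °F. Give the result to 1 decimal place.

°R = °F + 459.67.
Applying the formula gives 4520.2 °F.

4520.2 degrees Fahrenheit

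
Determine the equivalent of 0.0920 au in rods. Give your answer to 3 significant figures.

1 astronomical unit = 2.97459e+10 rod.
0.0920 × 2.97459e+10 ≈ 2.74e+9 rod.

2.74e+9 rod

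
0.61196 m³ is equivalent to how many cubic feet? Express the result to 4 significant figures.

1 cubic meter = 35.3147 ft³.
0.61196 × 35.3147 ≈ 21.61 ft³.

21.61 cubic feet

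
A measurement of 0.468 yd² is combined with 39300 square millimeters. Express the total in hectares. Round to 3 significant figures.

0.468 yd² = 3.91308 × 10^-5 ha and 39300 mm² = 3.93000 × 10^-6 ha.
3.91308 × 10^-5 + 3.93000 × 10^-6 ≈ 4.31 × 10^-5 ha.

4.31 × 10^-5 hectares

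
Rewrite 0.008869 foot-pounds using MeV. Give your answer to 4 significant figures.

1 foot-pound = 8.46235 × 10^12 MeV.
0.008869 × 8.46235 × 10^12 ≈ 7.505 × 10^10 MeV.

7.505 × 10^10 MeV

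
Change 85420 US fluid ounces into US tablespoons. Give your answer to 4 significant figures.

1 US fluid ounce = 2.00000 US tablespoons.
Thus 85420 × 2.00000 ≈ 170800 US tbsp.

170800 US tbsp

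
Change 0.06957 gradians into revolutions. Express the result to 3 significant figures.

0.000174 rev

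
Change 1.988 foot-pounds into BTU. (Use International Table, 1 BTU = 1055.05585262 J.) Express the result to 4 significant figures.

1 ft·lbf = 0.00128507 British thermal units.
Thus 1.988 × 0.00128507 ≈ 0.002555 BTU.

0.002555 BTU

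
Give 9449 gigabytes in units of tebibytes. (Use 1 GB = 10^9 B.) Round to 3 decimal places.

1 GB = 0.000909495 tebibytes.
So 9449 × 0.000909495 ≈ 8.594 TiB.

8.594 TiB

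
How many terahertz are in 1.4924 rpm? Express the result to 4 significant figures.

1 revolution per minute = 1.66667e-14 terahertz.
1.4924 × 1.66667e-14 ≈ 2.487e-14 THz.

2.487e-14 THz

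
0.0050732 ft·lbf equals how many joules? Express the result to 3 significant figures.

1 ft·lbf = 1.35582 joules.
Thus 0.0050732 × 1.35582 ≈ 0.00688 J.

0.00688 joules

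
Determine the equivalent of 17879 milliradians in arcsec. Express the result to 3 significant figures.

1 milliradian = 206.265 arcseconds.
17879 × 206.265 ≈ 3.69 × 10^6 arcsec.

3.69 × 10^6 arcseconds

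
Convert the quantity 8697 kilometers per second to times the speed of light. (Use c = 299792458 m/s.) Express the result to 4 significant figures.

0.02901 times the speed of light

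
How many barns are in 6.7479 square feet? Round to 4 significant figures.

6.269 × 10^27 barn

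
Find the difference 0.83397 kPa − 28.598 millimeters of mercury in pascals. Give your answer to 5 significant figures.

-2978.8 Pa

0.83397 kPa = 833.970 Pa and 28.598 mmHg = 3812.75 Pa.
833.970 − 3812.75 ≈ -2978.8 Pa.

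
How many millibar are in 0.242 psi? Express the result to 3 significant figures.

16.7 mbar

1 psi = 68.9476 millibar.
So 0.242 × 68.9476 ≈ 16.7 mbar.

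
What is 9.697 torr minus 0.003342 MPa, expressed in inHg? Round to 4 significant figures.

9.697 torr = 0.381772 inHg and 0.003342 MPa = 0.986892 inHg.
0.381772 − 0.986892 ≈ -0.6051 inHg.

-0.6051 inHg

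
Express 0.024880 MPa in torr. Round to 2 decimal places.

1 MPa = 7500.62 torr.
0.024880 × 7500.62 ≈ 186.62 torr.

186.62 torr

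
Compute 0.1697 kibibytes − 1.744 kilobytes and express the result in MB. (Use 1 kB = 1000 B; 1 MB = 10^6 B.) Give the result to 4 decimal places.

0.1697 KiB = 0.000173773 MB and 1.744 kB = 0.00174400 MB.
0.000173773 − 0.00174400 ≈ -0.0016 MB.

-0.0016 MB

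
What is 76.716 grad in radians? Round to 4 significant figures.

1.205 radians

1 grad = 0.0157080 radians.
Thus 76.716 × 0.0157080 ≈ 1.205 rad.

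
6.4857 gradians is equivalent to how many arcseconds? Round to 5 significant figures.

21014 arcseconds

1 grad = 3240.00 arcseconds.
Thus 6.4857 × 3240.00 ≈ 21014 arcsec.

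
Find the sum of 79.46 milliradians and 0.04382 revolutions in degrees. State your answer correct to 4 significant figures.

79.46 mrad = 4.55272 ° and 0.04382 rev = 15.7752 °.
4.55272 + 15.7752 ≈ 20.33 °.

20.33 °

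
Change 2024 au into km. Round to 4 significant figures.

3.028 × 10^11 kilometers

1 au = 1.49598 × 10^8 kilometers.
2024 × 1.49598 × 10^8 ≈ 3.028 × 10^11 km.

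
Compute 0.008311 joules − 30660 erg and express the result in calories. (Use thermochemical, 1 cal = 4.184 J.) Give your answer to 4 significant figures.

0.008311 J = 0.00198638 cal and 30660 erg = 0.000732792 cal.
0.00198638 − 0.000732792 ≈ 0.001254 cal.

0.001254 cal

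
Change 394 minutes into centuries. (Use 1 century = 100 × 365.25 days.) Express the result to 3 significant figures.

7.49e-6 centuries

1 minute = 1.90129e-8 centuries.
Thus 394 × 1.90129e-8 ≈ 7.49e-6 century.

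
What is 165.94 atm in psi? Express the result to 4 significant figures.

1 atmosphere = 14.6959 psi.
Thus 165.94 × 14.6959 ≈ 2439 psi.

2439 psi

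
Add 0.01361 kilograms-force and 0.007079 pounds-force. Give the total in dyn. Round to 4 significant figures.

0.01361 kgf = 13346.9 dyn and 0.007079 lbf = 3148.90 dyn.
13346.9 + 3148.90 ≈ 16500 dyn.

16500 dynes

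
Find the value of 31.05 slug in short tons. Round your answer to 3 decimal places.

1 slug = 0.0160870 short ton.
31.05 × 0.0160870 ≈ 0.500 short ton.

0.500 short ton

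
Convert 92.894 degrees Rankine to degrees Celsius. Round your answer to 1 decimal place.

°R = (°C + 273.15) × 9/5.
Applying the formula gives -221.5 °C.

-221.5 degrees Celsius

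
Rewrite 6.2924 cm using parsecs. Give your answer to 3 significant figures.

2.04 × 10^-18 pc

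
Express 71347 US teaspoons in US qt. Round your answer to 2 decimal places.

1 US teaspoon = 0.00520833 US qt.
Then 71347 × 0.00520833 ≈ 371.60 US qt.

371.60 US qt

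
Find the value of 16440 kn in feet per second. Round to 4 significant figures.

1 kn = 1.68781 ft/s.
Then 16440 × 1.68781 ≈ 27750 ft/s.

27750 feet per second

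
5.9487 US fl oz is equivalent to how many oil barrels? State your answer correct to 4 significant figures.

0.001107 bbl

1 US fl oz = 0.000186012 bbl.
So 5.9487 × 0.000186012 ≈ 0.001107 bbl.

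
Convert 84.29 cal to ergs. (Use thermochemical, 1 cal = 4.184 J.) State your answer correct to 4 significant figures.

1 cal = 4.18400 × 10^7 erg.
84.29 × 4.18400 × 10^7 ≈ 3.527 × 10^9 erg.

3.527 × 10^9 ergs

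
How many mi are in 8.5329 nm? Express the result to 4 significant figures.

1 nm = 6.21371 × 10^-13 mi.
Thus 8.5329 × 6.21371 × 10^-13 ≈ 5.302 × 10^-12 mi.

5.302 × 10^-12 miles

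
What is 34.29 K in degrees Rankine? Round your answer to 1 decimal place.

61.7 degrees Rankine

°R = K × 9/5.
Applying the formula gives 61.7 °R.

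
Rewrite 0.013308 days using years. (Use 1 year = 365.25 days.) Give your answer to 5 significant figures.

1 day = 0.00273785 years.
Thus 0.013308 × 0.00273785 ≈ 3.6435 × 10^-5 yr.

3.6435 × 10^-5 yr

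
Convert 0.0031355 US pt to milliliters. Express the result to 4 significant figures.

1.484 mL

1 US pt = 473.176 milliliters.
0.0031355 × 473.176 ≈ 1.484 mL.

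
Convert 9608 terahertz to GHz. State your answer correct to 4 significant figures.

9.608 × 10^6 gigahertz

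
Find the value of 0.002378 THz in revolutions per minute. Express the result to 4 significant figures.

1 THz = 6.00000e+13 rpm.
Thus 0.002378 × 6.00000e+13 ≈ 1.427e+11 rpm.

1.427e+11 revolutions per minute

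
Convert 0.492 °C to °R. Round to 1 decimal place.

492.6 °R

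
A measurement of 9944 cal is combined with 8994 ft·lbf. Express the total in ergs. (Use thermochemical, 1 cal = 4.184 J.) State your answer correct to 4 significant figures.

5.380e+11 erg

9944 cal = 4.16057e+11 erg and 8994 ft·lbf = 1.21942e+11 erg.
4.16057e+11 + 1.21942e+11 ≈ 5.380e+11 erg.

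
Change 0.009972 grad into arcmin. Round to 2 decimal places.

1 gradian = 54.0000 arcmin.
0.009972 × 54.0000 ≈ 0.54 arcmin.

0.54 arcmin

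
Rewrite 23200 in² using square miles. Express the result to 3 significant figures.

5.78e-6 mi²

1 square inch = 2.49098e-10 square miles.
23200 × 2.49098e-10 ≈ 5.78e-6 mi².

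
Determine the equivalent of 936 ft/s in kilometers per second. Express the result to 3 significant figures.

0.285 km/s

1 ft/s = 0.000304800 km/s.
So 936 × 0.000304800 ≈ 0.285 km/s.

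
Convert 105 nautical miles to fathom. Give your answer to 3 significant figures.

106000 fathom

1 nmi = 1012.69 fathoms.
So 105 × 1012.69 ≈ 106000 fathom.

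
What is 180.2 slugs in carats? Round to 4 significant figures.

1 slug = 72969.5 carats.
Then 180.2 × 72969.5 ≈ 1.315 × 10^7 ct.

1.315 × 10^7 ct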